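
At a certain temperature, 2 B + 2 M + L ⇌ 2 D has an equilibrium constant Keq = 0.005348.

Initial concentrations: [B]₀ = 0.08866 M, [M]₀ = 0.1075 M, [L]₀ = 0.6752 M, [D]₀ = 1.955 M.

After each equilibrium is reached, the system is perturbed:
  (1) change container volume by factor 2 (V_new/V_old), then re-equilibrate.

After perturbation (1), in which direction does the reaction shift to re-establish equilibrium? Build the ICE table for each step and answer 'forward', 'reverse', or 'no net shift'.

Q₀ = 6.2314e+04 vs Keq = 0.005348 ⇒ Q>K, reverse
Step 1:
                  B         M         L         D
  Initial   0.08866    0.1075    0.6752     1.955
  Change      1.673     1.673    0.8365    -1.673
  Equil       1.762      1.78     1.512     0.282
  solve Keq expr → x = -0.8365; check Q = 0.005348
Then change container volume by factor 2 (V_new/V_old).
Step 2:
                  B         M         L         D
  Initial    0.8808    0.8902    0.7558     0.141
  Change    0.08017   0.08017   0.04008  -0.08017
  Equil       0.961    0.9704    0.7959   0.06084
  solve Keq expr → x = -0.04008; check Q = 0.005348

Direction: reverse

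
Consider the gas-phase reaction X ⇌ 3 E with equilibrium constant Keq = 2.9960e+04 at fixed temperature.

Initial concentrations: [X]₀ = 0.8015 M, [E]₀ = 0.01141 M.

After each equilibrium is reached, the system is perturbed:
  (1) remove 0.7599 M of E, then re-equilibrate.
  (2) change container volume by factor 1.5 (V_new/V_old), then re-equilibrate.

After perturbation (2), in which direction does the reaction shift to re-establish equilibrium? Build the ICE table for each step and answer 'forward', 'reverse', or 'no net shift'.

Q₀ = 1.8533e-06 vs Keq = 2.9960e+04 ⇒ Q<K, forward
Step 1:
                   X          E
  I           0.8015    0.01141
  C           -0.801      2.403
  E       4.6983e-04      2.415
  solve Keq expr → x = 0.801; check Q = 2.9960e+04
Then remove 0.7599 M of E.
Step 2:
                   X          E
  I       4.6983e-04      1.655
  C       -3.1837e-04 9.5512e-04
  E       1.5146e-04      1.656
  solve Keq expr → x = 3.1837e-04; check Q = 2.9960e+04
Then change container volume by factor 1.5 (V_new/V_old).
Step 3:
                   X          E
  I       1.0097e-04      1.104
  C       -5.6075e-05 1.6822e-04
  E       4.4897e-05      1.104
  solve Keq expr → x = 5.6075e-05; check Q = 2.9960e+04

Direction: forward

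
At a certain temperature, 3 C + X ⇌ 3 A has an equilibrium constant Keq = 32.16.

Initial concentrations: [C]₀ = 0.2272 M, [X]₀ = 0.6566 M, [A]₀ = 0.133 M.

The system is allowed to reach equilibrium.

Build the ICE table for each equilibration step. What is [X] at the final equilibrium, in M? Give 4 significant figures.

Q₀ = 0.3055 vs Keq = 32.16 ⇒ Q<K, forward
Step 1:
                  C         X         A
  I          0.2272    0.6566     0.133
  C         -0.1299   -0.0433    0.1299
  E          0.0973    0.6133    0.2629
  solve Keq expr → x = 0.0433; check Q = 32.16

[X]_eq = 0.6133 M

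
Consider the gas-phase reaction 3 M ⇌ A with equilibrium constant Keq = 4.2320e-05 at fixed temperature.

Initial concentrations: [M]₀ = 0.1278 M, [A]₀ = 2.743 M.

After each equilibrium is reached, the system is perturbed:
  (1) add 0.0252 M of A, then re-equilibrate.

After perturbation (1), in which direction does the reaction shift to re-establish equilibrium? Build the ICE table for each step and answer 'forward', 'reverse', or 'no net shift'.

Q₀ = 1314 vs Keq = 4.2320e-05 ⇒ Q>K, reverse
Step 1:
                  M         A
  init       0.1278     2.743
  Δ           8.157    -2.719
  eq          8.285   0.02406
  solve Keq expr → x = -2.719; check Q = 4.2320e-05
Then add 0.0252 M of A.
Step 2:
                  M         A
  init        8.285   0.04926
  Δ         0.07366  -0.02455
  eq          8.358   0.02471
  solve Keq expr → x = -0.02455; check Q = 4.2320e-05

Direction: reverse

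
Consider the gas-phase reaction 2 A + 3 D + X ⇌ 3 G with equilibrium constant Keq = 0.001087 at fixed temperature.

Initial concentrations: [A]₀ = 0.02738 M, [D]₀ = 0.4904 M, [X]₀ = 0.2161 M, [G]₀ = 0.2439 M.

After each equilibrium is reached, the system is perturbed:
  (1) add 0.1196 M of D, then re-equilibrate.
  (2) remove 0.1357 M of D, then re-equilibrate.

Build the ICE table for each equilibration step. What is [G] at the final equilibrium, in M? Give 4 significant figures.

[G]_eq = 0.01528 M

Q₀ = 759.4 vs Keq = 0.001087 ⇒ Q>K, reverse
Step 1:
                    A           D           X           G
  Initial     0.02738      0.4904      0.2161      0.2439
  Change       0.1522      0.2283      0.0761     -0.2283
  Equil        0.1796      0.7187      0.2922     0.01561
  solve Keq expr → x = -0.0761; check Q = 0.001087
Then add 0.1196 M of D.
Step 2:
                    A           D           X           G
  Initial      0.1796      0.8383      0.2922     0.01561
  Change    -0.001613   -0.002419 -8.0644e-04    0.002419
  Equil         0.178      0.8359      0.2914     0.01803
  solve Keq expr → x = 8.0644e-04; check Q = 0.001087
Then remove 0.1357 M of D.
Step 3:
                    A           D           X           G
  Initial       0.178      0.7002      0.2914     0.01803
  Change     0.001832    0.002748  9.1585e-04   -0.002748
  Equil        0.1798      0.7029      0.2923     0.01528
  solve Keq expr → x = -9.1585e-04; check Q = 0.001087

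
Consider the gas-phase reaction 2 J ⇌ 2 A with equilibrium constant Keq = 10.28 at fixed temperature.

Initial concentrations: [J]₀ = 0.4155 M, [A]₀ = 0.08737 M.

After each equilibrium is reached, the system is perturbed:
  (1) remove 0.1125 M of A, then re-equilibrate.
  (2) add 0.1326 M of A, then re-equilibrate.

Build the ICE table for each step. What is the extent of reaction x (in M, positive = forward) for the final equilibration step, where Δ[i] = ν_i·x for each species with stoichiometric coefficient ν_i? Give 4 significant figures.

x = -0.01576 M

Q₀ = 0.04422 vs Keq = 10.28 ⇒ Q<K, forward
Step 1:
                  J         A
  init       0.4155   0.08737
  Δ         -0.2959    0.2959
  eq         0.1196    0.3833
  solve Keq expr → x = 0.148; check Q = 10.28
Then remove 0.1125 M of A.
Step 2:
                  J         A
  init       0.1196    0.2708
  Δ        -0.02675   0.02675
  eq        0.09281    0.2976
  solve Keq expr → x = 0.01337; check Q = 10.28
Then add 0.1326 M of A.
Step 3:
                  J         A
  init      0.09281    0.4302
  Δ         0.03152  -0.03152
  eq         0.1243    0.3986
  solve Keq expr → x = -0.01576; check Q = 10.28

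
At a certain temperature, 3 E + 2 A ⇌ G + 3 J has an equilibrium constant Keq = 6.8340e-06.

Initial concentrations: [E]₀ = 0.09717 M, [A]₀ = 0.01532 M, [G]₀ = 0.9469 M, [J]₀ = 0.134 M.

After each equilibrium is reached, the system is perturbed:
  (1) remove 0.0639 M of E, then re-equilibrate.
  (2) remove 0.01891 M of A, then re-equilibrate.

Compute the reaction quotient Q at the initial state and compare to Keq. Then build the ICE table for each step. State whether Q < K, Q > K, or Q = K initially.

Q₀ = 1.0580e+04; Q > K (proceeds reverse)

Q₀ = 1.0580e+04 vs Keq = 6.8340e-06 ⇒ Q>K, reverse
Step 1:
                   E          A          G          J
  init       0.09717    0.01532     0.9469      0.134
  Δ            0.133    0.08867   -0.04433     -0.133
  eq          0.2302      0.104     0.9026 9.9947e-04
  solve Keq expr → x = -0.04433; check Q = 6.8340e-06
Then remove 0.0639 M of E.
Step 2:
                   E          A          G          J
  init        0.1663      0.104     0.9026 9.9947e-04
  Δ       2.7540e-04 1.8360e-04 -9.1800e-05 -2.7540e-04
  eq          0.1665     0.1042     0.9025 7.2406e-04
  solve Keq expr → x = -9.1800e-05; check Q = 6.8340e-06
Then remove 0.01891 M of A.
Step 3:
                   E          A          G          J
  init        0.1665    0.08526     0.9025 7.2406e-04
  Δ       8.9871e-05 5.9914e-05 -2.9957e-05 -8.9871e-05
  eq          0.1666    0.08532     0.9024 6.3419e-04
  solve Keq expr → x = -2.9957e-05; check Q = 6.8340e-06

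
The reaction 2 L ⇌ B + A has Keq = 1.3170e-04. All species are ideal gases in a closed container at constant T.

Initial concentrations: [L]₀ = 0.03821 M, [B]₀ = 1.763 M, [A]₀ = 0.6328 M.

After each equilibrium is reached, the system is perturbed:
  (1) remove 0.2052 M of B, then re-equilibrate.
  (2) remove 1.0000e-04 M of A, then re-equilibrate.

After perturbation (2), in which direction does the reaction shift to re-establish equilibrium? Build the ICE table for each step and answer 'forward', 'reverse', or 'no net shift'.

Q₀ = 764.1 vs Keq = 1.3170e-04 ⇒ Q>K, reverse
Step 1:
                  L         B         A
  init      0.03821     1.763    0.6328
  Δ           1.265   -0.6326   -0.6326
  eq          1.303      1.13 1.9793e-04
  solve Keq expr → x = -0.6326; check Q = 1.3170e-04
Then remove 0.2052 M of B.
Step 2:
                  L         B         A
  init        1.303    0.9252 1.9793e-04
  Δ       -8.7711e-05 4.3856e-05 4.3856e-05
  eq          1.303    0.9252 2.4179e-04
  solve Keq expr → x = 4.3856e-05; check Q = 1.3170e-04
Then remove 1.0000e-04 M of A.
Step 3:
                  L         B         A
  init        1.303    0.9252 1.4179e-04
  Δ       -1.9980e-04 9.9900e-05 9.9900e-05
  eq          1.303    0.9253 2.4169e-04
  solve Keq expr → x = 9.9900e-05; check Q = 1.3170e-04

Direction: forward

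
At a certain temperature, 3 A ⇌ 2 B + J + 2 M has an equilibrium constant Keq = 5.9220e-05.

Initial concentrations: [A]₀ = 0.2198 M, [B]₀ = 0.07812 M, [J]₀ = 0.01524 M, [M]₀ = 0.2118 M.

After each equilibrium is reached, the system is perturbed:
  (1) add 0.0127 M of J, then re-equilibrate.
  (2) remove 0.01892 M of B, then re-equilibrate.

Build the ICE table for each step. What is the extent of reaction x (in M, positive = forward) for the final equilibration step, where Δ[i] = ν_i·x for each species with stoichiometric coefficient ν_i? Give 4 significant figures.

Q₀ = 3.9290e-04 vs Keq = 5.9220e-05 ⇒ Q>K, reverse
Step 1:
                    A           B           J           M
  Initial      0.2198     0.07812     0.01524      0.2118
  Change      0.02647    -0.01765   -0.008824    -0.01765
  Equil        0.2463     0.06047    0.006416      0.1942
  solve Keq expr → x = -0.008824; check Q = 5.9220e-05
Then add 0.0127 M of J.
Step 2:
                    A           B           J           M
  Initial      0.2463     0.06047     0.01912      0.1942
  Change      0.01706    -0.01138   -0.005688    -0.01138
  Equil        0.2633      0.0491     0.01343      0.1828
  solve Keq expr → x = -0.005688; check Q = 5.9220e-05
Then remove 0.01892 M of B.
Step 3:
                    A           B           J           M
  Initial      0.2633     0.03018     0.01343      0.1828
  Change     -0.01223    0.008154    0.004077    0.008154
  Equil        0.2511     0.03833     0.01751      0.1909
  solve Keq expr → x = 0.004077; check Q = 5.9220e-05

x = 0.004077 M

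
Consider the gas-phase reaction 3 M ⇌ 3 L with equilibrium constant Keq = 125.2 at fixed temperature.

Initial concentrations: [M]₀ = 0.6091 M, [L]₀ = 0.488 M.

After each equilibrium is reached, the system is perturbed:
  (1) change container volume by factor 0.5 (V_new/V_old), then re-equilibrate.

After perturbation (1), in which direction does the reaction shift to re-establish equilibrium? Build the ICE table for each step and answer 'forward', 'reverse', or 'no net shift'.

Q₀ = 0.5143 vs Keq = 125.2 ⇒ Q<K, forward
Step 1:
                  M         L
  Initial    0.6091     0.488
  Change    -0.4263    0.4263
  Equil      0.1828    0.9143
  solve Keq expr → x = 0.1421; check Q = 125.2
Then change container volume by factor 0.5 (V_new/V_old).
Step 2:
                  M         L
  Initial    0.3655     1.829
  Change          0         0
  Equil      0.3655     1.829
  solve Keq expr → x = 0; check Q = 125.2

Direction: no net shift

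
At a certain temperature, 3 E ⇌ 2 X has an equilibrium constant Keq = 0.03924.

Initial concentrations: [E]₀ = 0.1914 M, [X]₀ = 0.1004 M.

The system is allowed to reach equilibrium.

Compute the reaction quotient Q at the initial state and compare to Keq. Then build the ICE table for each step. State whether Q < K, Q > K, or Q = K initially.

Q₀ = 1.438; Q > K (proceeds reverse)

Q₀ = 1.438 vs Keq = 0.03924 ⇒ Q>K, reverse
Step 1:
                  E         X
  init       0.1914    0.1004
  Δ          0.1031  -0.06874
  eq         0.2945   0.03166
  solve Keq expr → x = -0.03437; check Q = 0.03924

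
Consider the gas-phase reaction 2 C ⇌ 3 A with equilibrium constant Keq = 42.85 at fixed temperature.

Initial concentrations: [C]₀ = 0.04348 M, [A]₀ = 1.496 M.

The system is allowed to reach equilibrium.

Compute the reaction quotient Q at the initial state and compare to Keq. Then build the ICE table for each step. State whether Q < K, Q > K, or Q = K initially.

Q₀ = 1771 vs Keq = 42.85 ⇒ Q>K, reverse
Step 1:
                  C         A
  init      0.04348     1.496
  Δ          0.1683   -0.2525
  eq         0.2118     1.243
  solve Keq expr → x = -0.08417; check Q = 42.85

Q₀ = 1771; Q > K (proceeds reverse)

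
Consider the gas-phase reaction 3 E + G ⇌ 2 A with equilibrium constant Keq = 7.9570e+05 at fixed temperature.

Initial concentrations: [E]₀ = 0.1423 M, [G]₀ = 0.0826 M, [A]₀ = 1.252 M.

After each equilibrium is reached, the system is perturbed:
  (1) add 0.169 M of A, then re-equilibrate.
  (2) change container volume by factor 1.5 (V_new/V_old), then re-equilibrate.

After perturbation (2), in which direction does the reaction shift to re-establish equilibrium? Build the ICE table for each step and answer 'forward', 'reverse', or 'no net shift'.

Direction: reverse

Q₀ = 6586 vs Keq = 7.9570e+05 ⇒ Q<K, forward
Step 1:
                  E         G         A
  Initial    0.1423    0.0826     1.252
  Change    -0.1063  -0.03544   0.07087
  Equil     0.03599   0.04716     1.323
  solve Keq expr → x = 0.03544; check Q = 7.9570e+05
Then add 0.169 M of A.
Step 2:
                  E         G         A
  Initial   0.03599   0.04716     1.492
  Change   0.002725 9.0834e-04 -0.001817
  Equil     0.03872   0.04807      1.49
  solve Keq expr → x = -9.0834e-04; check Q = 7.9570e+05
Then change container volume by factor 1.5 (V_new/V_old).
Step 3:
                  E         G         A
  Initial   0.02581   0.03205    0.9934
  Change   0.007111   0.00237 -0.004741
  Equil     0.03292   0.03442    0.9886
  solve Keq expr → x = -0.00237; check Q = 7.9570e+05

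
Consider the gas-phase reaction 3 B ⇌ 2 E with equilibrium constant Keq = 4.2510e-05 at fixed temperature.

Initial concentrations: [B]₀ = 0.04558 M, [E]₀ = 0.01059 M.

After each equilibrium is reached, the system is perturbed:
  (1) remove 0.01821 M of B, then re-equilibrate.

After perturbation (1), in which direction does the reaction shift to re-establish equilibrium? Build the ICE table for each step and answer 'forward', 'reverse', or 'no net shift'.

Direction: reverse

Q₀ = 1.184 vs Keq = 4.2510e-05 ⇒ Q>K, reverse
Step 1:
                   B          E
  Initial    0.04558    0.01059
  Change     0.01574   -0.01049
  Equil      0.06132 9.8995e-05
  solve Keq expr → x = -0.005246; check Q = 4.2510e-05
Then remove 0.01821 M of B.
Step 2:
                   B          E
  Initial    0.04311 9.8995e-05
  Change  6.0778e-05 -4.0519e-05
  Equil      0.04317 5.8476e-05
  solve Keq expr → x = -2.0259e-05; check Q = 4.2510e-05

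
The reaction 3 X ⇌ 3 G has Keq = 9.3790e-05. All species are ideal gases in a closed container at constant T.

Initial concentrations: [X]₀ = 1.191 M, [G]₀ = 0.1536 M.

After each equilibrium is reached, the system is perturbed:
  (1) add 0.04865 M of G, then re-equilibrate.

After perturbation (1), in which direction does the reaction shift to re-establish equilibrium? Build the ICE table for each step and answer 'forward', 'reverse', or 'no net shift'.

Direction: reverse

Q₀ = 0.002145 vs Keq = 9.3790e-05 ⇒ Q>K, reverse
Step 1:
                  X         G
  init        1.191    0.1536
  Δ         0.09516  -0.09516
  eq          1.286   0.05844
  solve Keq expr → x = -0.03172; check Q = 9.3790e-05
Then add 0.04865 M of G.
Step 2:
                  X         G
  init        1.286    0.1071
  Δ         0.04654  -0.04654
  eq          1.333   0.06055
  solve Keq expr → x = -0.01551; check Q = 9.3790e-05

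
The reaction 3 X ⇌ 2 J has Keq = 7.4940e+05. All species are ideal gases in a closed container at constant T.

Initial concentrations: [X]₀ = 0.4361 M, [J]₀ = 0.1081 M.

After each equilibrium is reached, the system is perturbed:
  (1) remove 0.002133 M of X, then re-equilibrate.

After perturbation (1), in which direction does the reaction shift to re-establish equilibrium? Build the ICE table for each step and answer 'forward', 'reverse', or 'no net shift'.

Direction: reverse

Q₀ = 0.1409 vs Keq = 7.4940e+05 ⇒ Q<K, forward
Step 1:
                   X          J
  I           0.4361     0.1081
  C          -0.4302     0.2868
  E         0.005926     0.3949
  solve Keq expr → x = 0.1434; check Q = 7.4940e+05
Then remove 0.002133 M of X.
Step 2:
                   X          J
  I         0.003793     0.3949
  C         0.002119  -0.001413
  E         0.005912     0.3935
  solve Keq expr → x = -7.0629e-04; check Q = 7.4940e+05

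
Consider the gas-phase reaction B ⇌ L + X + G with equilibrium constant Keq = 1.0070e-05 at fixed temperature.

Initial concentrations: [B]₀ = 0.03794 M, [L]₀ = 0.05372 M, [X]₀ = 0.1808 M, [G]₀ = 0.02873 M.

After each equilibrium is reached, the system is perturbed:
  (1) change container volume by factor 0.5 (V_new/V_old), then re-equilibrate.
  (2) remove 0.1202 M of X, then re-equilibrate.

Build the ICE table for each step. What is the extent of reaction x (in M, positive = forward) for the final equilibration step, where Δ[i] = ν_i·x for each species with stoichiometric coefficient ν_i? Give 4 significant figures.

x = 5.7265e-05 M

Q₀ = 0.007355 vs Keq = 1.0070e-05 ⇒ Q>K, reverse
Step 1:
                   B          L          X          G
  I          0.03794    0.05372     0.1808    0.02873
  C          0.02856   -0.02856   -0.02856   -0.02856
  E           0.0665    0.02516     0.1522 1.7478e-04
  solve Keq expr → x = -0.02856; check Q = 1.0070e-05
Then change container volume by factor 0.5 (V_new/V_old).
Step 2:
                   B          L          X          G
  I            0.133    0.05033     0.3045 3.4955e-04
  C       2.6146e-04 -2.6146e-04 -2.6146e-04 -2.6146e-04
  E           0.1333    0.05007     0.3042 8.8093e-05
  solve Keq expr → x = -2.6146e-04; check Q = 1.0070e-05
Then remove 0.1202 M of X.
Step 3:
                   B          L          X          G
  I           0.1333    0.05007      0.184 8.8093e-05
  C       -5.7265e-05 5.7265e-05 5.7265e-05 5.7265e-05
  E           0.1332    0.05013     0.1841 1.4536e-04
  solve Keq expr → x = 5.7265e-05; check Q = 1.0070e-05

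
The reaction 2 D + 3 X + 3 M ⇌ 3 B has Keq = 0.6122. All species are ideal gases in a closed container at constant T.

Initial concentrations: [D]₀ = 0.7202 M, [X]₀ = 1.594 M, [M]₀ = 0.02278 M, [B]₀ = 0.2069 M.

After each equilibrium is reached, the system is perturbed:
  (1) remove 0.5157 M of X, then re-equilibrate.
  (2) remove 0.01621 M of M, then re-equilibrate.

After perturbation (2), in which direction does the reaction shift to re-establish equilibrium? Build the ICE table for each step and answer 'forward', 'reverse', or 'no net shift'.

Q₀ = 356.7 vs Keq = 0.6122 ⇒ Q>K, reverse
Step 1:
                  D         X         M         B
  Initial    0.7202     1.594   0.02278    0.2069
  Change    0.05441   0.08162   0.08162  -0.08162
  Equil      0.7746     1.676    0.1044    0.1253
  solve Keq expr → x = -0.02721; check Q = 0.6122
Then remove 0.5157 M of X.
Step 2:
                  D         X         M         B
  Initial    0.7746      1.16    0.1044    0.1253
  Change    0.01299   0.01948   0.01948  -0.01948
  Equil      0.7876     1.179    0.1239    0.1058
  solve Keq expr → x = -0.006493; check Q = 0.6122
Then remove 0.01621 M of M.
Step 3:
                  D         X         M         B
  Initial    0.7876     1.179    0.1077    0.1058
  Change   0.004632  0.006948  0.006948 -0.006948
  Equil      0.7922     1.186    0.1146   0.09885
  solve Keq expr → x = -0.002316; check Q = 0.6122

Direction: reverse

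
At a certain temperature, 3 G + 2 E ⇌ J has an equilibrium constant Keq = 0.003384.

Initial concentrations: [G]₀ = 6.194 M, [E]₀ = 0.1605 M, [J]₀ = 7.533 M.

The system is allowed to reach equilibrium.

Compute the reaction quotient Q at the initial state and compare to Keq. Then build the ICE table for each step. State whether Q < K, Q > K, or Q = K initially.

Q₀ = 1.231; Q > K (proceeds reverse)

Q₀ = 1.231 vs Keq = 0.003384 ⇒ Q>K, reverse
Step 1:
                    G           E           J
  init          6.194      0.1605       7.533
  Δ              2.41       1.607     -0.8033
  eq            8.604       1.767        6.73
  solve Keq expr → x = -0.8033; check Q = 0.003384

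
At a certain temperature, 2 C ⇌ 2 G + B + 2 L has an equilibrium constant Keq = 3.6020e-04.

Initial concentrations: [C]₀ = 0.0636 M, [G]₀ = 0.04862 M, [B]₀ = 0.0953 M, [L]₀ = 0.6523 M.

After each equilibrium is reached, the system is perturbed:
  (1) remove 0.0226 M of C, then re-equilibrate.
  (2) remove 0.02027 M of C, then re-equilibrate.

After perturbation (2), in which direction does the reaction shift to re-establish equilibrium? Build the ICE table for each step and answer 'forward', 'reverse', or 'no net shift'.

Q₀ = 0.0237 vs Keq = 3.6020e-04 ⇒ Q>K, reverse
Step 1:
                   C          G          B          L
  Initial     0.0636    0.04862     0.0953     0.6523
  Change     0.03736   -0.03736   -0.01868   -0.03736
  Equil        0.101    0.01126    0.07662     0.6149
  solve Keq expr → x = -0.01868; check Q = 3.6020e-04
Then remove 0.0226 M of C.
Step 2:
                   C          G          B          L
  Initial    0.07836    0.01126    0.07662     0.6149
  Change     0.00218   -0.00218   -0.00109   -0.00218
  Equil      0.08054   0.009077    0.07553     0.6128
  solve Keq expr → x = -0.00109; check Q = 3.6020e-04
Then remove 0.02027 M of C.
Step 3:
                   C          G          B          L
  Initial    0.06027   0.009077    0.07553     0.6128
  Change     0.00199   -0.00199 -9.9521e-04   -0.00199
  Equil      0.06226   0.007087    0.07453     0.6108
  solve Keq expr → x = -9.9521e-04; check Q = 3.6020e-04

Direction: reverse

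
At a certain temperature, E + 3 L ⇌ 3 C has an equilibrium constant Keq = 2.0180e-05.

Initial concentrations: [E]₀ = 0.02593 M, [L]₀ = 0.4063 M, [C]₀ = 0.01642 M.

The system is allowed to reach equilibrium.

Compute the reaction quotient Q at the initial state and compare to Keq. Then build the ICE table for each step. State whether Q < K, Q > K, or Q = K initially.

Q₀ = 0.002546 vs Keq = 2.0180e-05 ⇒ Q>K, reverse
Step 1:
                    E           L           C
  I           0.02593      0.4063     0.01642
  C          0.004288     0.01287    -0.01287
  E           0.03022      0.4192    0.003555
  solve Keq expr → x = -0.004288; check Q = 2.0180e-05

Q₀ = 0.002546; Q > K (proceeds reverse)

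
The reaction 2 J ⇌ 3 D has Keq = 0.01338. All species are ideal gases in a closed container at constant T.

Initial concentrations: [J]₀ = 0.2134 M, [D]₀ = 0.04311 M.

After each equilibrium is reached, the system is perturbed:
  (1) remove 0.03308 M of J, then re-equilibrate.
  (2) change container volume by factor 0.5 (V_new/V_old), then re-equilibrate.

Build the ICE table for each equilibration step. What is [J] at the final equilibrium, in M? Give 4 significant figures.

[J]_eq = 0.3409 M

Q₀ = 0.001759 vs Keq = 0.01338 ⇒ Q<K, forward
Step 1:
                  J         D
  I          0.2134   0.04311
  C        -0.02354   0.03531
  E          0.1899   0.07842
  solve Keq expr → x = 0.01177; check Q = 0.01338
Then remove 0.03308 M of J.
Step 2:
                  J         D
  I          0.1568   0.07842
  C        0.005244 -0.007866
  E           0.162   0.07056
  solve Keq expr → x = -0.002622; check Q = 0.01338
Then change container volume by factor 0.5 (V_new/V_old).
Step 3:
                  J         D
  I           0.324    0.1411
  C         0.01684  -0.02526
  E          0.3409    0.1158
  solve Keq expr → x = -0.008421; check Q = 0.01338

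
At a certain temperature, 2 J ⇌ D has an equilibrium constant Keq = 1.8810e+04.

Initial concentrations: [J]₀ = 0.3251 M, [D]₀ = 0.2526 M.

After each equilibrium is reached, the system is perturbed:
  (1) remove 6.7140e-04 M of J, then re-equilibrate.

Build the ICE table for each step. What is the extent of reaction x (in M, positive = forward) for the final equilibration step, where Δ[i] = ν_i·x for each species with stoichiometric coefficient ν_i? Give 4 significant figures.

x = -3.3475e-04 M

Q₀ = 2.39 vs Keq = 1.8810e+04 ⇒ Q<K, forward
Step 1:
                   J          D
  init        0.3251     0.2526
  Δ          -0.3204     0.1602
  eq        0.004685     0.4128
  solve Keq expr → x = 0.1602; check Q = 1.8810e+04
Then remove 6.7140e-04 M of J.
Step 2:
                   J          D
  init      0.004013     0.4128
  Δ       6.6950e-04 -3.3475e-04
  eq        0.004683     0.4125
  solve Keq expr → x = -3.3475e-04; check Q = 1.8810e+04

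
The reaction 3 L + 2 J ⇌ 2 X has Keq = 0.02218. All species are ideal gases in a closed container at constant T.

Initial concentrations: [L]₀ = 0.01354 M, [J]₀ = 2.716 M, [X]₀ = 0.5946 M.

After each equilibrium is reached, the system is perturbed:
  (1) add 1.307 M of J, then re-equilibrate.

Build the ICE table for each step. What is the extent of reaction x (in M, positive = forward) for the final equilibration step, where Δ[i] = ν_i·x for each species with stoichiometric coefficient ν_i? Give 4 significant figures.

x = 0.02044 M

Q₀ = 1.9308e+04 vs Keq = 0.02218 ⇒ Q>K, reverse
Step 1:
                   L          J          X
  Initial    0.01354      2.716     0.5946
  Change      0.5773     0.3849    -0.3849
  Equil       0.5908      3.101     0.2097
  solve Keq expr → x = -0.1924; check Q = 0.02218
Then add 1.307 M of J.
Step 2:
                   L          J          X
  Initial     0.5908      4.408     0.2097
  Change    -0.06131   -0.04087    0.04087
  Equil       0.5295      4.367     0.2506
  solve Keq expr → x = 0.02044; check Q = 0.02218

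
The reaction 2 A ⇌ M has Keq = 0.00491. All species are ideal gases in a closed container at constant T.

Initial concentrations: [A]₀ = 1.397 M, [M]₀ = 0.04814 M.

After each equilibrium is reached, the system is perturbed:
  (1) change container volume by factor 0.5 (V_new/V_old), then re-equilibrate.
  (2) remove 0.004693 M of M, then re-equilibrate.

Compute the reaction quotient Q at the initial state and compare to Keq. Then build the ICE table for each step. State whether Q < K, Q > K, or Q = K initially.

Q₀ = 0.02467; Q > K (proceeds reverse)

Q₀ = 0.02467 vs Keq = 0.00491 ⇒ Q>K, reverse
Step 1:
                    A           M
  Initial       1.397     0.04814
  Change        0.075     -0.0375
  Equil         1.472     0.01064
  solve Keq expr → x = -0.0375; check Q = 0.00491
Then change container volume by factor 0.5 (V_new/V_old).
Step 2:
                    A           M
  Initial       2.944     0.02128
  Change     -0.04024     0.02012
  Equil         2.904      0.0414
  solve Keq expr → x = 0.02012; check Q = 0.00491
Then remove 0.004693 M of M.
Step 3:
                    A           M
  Initial       2.904     0.03671
  Change     -0.00888     0.00444
  Equil         2.895     0.04115
  solve Keq expr → x = 0.00444; check Q = 0.00491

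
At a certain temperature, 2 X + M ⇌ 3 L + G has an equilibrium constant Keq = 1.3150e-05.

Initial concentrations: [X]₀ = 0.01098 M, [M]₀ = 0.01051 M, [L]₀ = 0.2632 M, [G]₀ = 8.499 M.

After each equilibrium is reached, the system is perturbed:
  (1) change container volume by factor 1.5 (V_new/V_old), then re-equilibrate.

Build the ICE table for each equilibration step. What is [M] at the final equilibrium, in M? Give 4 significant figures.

Q₀ = 1.2230e+05 vs Keq = 1.3150e-05 ⇒ Q>K, reverse
Step 1:
                    X           M           L           G
  I           0.01098     0.01051      0.2632       8.499
  C            0.1743     0.08715     -0.2615    -0.08715
  E            0.1853     0.09766    0.001737       8.412
  solve Keq expr → x = -0.08715; check Q = 1.3150e-05
Then change container volume by factor 1.5 (V_new/V_old).
Step 2:
                    X           M           L           G
  I            0.1235     0.06511    0.001158       5.608
  C       -1.1094e-04 -5.5471e-05  1.6641e-04  5.5471e-05
  E            0.1234     0.06505    0.001324       5.608
  solve Keq expr → x = 5.5471e-05; check Q = 1.3150e-05

[M]_eq = 0.06505 M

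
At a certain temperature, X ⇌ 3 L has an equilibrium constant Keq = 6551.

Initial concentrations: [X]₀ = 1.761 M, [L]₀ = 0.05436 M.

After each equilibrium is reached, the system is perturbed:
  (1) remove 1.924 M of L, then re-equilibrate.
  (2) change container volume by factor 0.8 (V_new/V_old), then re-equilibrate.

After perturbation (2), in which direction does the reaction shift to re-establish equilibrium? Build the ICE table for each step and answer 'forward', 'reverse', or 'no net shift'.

Q₀ = 9.1218e-05 vs Keq = 6551 ⇒ Q<K, forward
Step 1:
                   X          L
  Initial      1.761    0.05436
  Change      -1.739      5.216
  Equil      0.02235       5.27
  solve Keq expr → x = 1.739; check Q = 6551
Then remove 1.924 M of L.
Step 2:
                   X          L
  Initial    0.02235      3.346
  Change    -0.01637    0.04911
  Equil     0.005976      3.395
  solve Keq expr → x = 0.01637; check Q = 6551
Then change container volume by factor 0.8 (V_new/V_old).
Step 3:
                   X          L
  Initial   0.007469      4.244
  Change      0.0041    -0.0123
  Equil      0.01157      4.232
  solve Keq expr → x = -0.0041; check Q = 6551

Direction: reverse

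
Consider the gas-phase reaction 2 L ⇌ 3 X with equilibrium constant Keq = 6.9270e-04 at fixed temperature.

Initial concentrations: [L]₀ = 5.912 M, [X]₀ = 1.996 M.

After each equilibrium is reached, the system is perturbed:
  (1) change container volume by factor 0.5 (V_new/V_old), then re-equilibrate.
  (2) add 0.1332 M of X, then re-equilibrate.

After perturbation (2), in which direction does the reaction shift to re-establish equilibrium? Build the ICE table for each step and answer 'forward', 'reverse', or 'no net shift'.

Q₀ = 0.2275 vs Keq = 6.9270e-04 ⇒ Q>K, reverse
Step 1:
                   L          X
  init         5.912      1.996
  Δ            1.114     -1.671
  eq           7.026     0.3246
  solve Keq expr → x = -0.5571; check Q = 6.9270e-04
Then change container volume by factor 0.5 (V_new/V_old).
Step 2:
                   L          X
  init         14.05     0.6492
  Δ          0.08785    -0.1318
  eq           14.14     0.5174
  solve Keq expr → x = -0.04393; check Q = 6.9270e-04
Then add 0.1332 M of X.
Step 3:
                   L          X
  init         14.14     0.6506
  Δ          0.08738    -0.1311
  eq           14.23     0.5195
  solve Keq expr → x = -0.04369; check Q = 6.9270e-04

Direction: reverse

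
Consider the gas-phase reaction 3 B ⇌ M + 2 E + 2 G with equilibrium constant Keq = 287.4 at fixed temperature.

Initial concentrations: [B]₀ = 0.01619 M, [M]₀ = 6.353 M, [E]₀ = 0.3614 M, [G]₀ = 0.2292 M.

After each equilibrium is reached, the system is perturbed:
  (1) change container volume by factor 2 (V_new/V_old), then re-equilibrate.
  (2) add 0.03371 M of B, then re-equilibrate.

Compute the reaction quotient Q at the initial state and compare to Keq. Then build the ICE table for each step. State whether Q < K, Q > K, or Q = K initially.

Q₀ = 1.0272e+04 vs Keq = 287.4 ⇒ Q>K, reverse
Step 1:
                    B           M           E           G
  I           0.01619       6.353      0.3614      0.2292
  C            0.0318     -0.0106     -0.0212     -0.0212
  E           0.04799       6.342      0.3402       0.208
  solve Keq expr → x = -0.0106; check Q = 287.4
Then change container volume by factor 2 (V_new/V_old).
Step 2:
                    B           M           E           G
  I           0.02399       3.171      0.1701       0.104
  C         -0.008033    0.002678    0.005355    0.005355
  E           0.01596       3.174      0.1755      0.1094
  solve Keq expr → x = 0.002678; check Q = 287.4
Then add 0.03371 M of B.
Step 3:
                    B           M           E           G
  I           0.04967       3.174      0.1755      0.1094
  C          -0.03042     0.01014     0.02028     0.02028
  E           0.01925       3.184      0.1957      0.1296
  solve Keq expr → x = 0.01014; check Q = 287.4

Q₀ = 1.0272e+04; Q > K (proceeds reverse)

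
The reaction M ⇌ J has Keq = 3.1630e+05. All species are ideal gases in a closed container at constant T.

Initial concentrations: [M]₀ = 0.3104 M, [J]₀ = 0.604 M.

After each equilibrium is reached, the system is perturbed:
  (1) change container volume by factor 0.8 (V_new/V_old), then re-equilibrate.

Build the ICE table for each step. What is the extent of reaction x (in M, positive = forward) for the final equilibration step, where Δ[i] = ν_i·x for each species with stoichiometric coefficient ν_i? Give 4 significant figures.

Q₀ = 1.946 vs Keq = 3.1630e+05 ⇒ Q<K, forward
Step 1:
                    M           J
  I            0.3104       0.604
  C           -0.3104      0.3104
  E        2.8909e-06      0.9144
  solve Keq expr → x = 0.3104; check Q = 3.1630e+05
Then change container volume by factor 0.8 (V_new/V_old).
Step 2:
                    M           J
  I        3.6136e-06       1.143
  C                 0           0
  E        3.6136e-06       1.143
  solve Keq expr → x = 0; check Q = 3.1630e+05

x = 0 M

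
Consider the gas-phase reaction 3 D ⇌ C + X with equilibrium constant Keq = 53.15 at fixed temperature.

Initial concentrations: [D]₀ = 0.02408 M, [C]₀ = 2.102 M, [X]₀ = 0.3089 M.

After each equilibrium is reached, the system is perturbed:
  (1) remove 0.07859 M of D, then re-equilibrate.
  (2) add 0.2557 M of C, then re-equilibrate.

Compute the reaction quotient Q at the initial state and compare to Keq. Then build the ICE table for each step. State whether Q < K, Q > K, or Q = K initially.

Q₀ = 4.6503e+04; Q > K (proceeds reverse)

Q₀ = 4.6503e+04 vs Keq = 53.15 ⇒ Q>K, reverse
Step 1:
                   D          C          X
  init       0.02408      2.102     0.3089
  Δ           0.1874   -0.06246   -0.06246
  eq          0.2115       2.04     0.2464
  solve Keq expr → x = -0.06246; check Q = 53.15
Then remove 0.07859 M of D.
Step 2:
                   D          C          X
  init        0.1329       2.04     0.2464
  Δ          0.07082   -0.02361   -0.02361
  eq          0.2037      2.016     0.2228
  solve Keq expr → x = -0.02361; check Q = 53.15
Then add 0.2557 M of C.
Step 3:
                   D          C          X
  init        0.2037      2.272     0.2228
  Δ         0.007409   -0.00247   -0.00247
  eq          0.2111      2.269     0.2204
  solve Keq expr → x = -0.00247; check Q = 53.15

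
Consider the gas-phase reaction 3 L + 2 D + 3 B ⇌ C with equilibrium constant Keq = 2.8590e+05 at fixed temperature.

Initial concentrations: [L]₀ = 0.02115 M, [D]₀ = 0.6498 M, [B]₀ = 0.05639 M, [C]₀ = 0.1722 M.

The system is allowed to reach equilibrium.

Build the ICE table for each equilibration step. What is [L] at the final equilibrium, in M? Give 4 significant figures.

Q₀ = 2.4040e+08 vs Keq = 2.8590e+05 ⇒ Q>K, reverse
Step 1:
                  L         D         B         C
  I         0.02115    0.6498   0.05639    0.1722
  C         0.06433   0.04289   0.06433  -0.02144
  E         0.08548    0.6927    0.1207    0.1508
  solve Keq expr → x = -0.02144; check Q = 2.8590e+05

[L]_eq = 0.08548 M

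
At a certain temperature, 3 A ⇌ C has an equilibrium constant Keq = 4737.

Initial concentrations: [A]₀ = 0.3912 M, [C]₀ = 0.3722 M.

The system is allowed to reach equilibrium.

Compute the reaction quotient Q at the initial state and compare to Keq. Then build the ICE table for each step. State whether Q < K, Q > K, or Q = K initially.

Q₀ = 6.217; Q < K (proceeds forward)

Q₀ = 6.217 vs Keq = 4737 ⇒ Q<K, forward
Step 1:
                   A          C
  Initial     0.3912     0.3722
  Change     -0.3444     0.1148
  Equil      0.04685      0.487
  solve Keq expr → x = 0.1148; check Q = 4737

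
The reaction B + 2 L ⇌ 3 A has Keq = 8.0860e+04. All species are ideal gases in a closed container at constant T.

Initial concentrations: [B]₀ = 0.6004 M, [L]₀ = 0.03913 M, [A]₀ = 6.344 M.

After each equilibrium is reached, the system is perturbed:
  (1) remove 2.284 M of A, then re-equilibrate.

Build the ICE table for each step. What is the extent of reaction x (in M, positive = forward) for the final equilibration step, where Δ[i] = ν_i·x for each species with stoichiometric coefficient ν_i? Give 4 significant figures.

Q₀ = 2.7773e+05 vs Keq = 8.0860e+04 ⇒ Q>K, reverse
Step 1:
                    B           L           A
  I            0.6004     0.03913       6.344
  C           0.01583     0.03165    -0.04748
  E            0.6162     0.07078       6.297
  solve Keq expr → x = -0.01583; check Q = 8.0860e+04
Then remove 2.284 M of A.
Step 2:
                    B           L           A
  I            0.6162     0.07078       4.013
  C          -0.01679    -0.03358     0.05037
  E            0.5994      0.0372       4.063
  solve Keq expr → x = 0.01679; check Q = 8.0860e+04

x = 0.01679 M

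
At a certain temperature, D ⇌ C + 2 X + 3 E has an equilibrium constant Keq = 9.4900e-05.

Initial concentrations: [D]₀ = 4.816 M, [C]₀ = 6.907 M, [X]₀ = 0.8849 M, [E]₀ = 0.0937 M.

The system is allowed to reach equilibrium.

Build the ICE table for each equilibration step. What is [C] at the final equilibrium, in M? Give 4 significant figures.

[C]_eq = 6.891 M

Q₀ = 9.2387e-04 vs Keq = 9.4900e-05 ⇒ Q>K, reverse
Step 1:
                    D           C           X           E
  init          4.816       6.907      0.8849      0.0937
  Δ           0.01621    -0.01621    -0.03242    -0.04863
  eq            4.832       6.891      0.8525     0.04507
  solve Keq expr → x = -0.01621; check Q = 9.4900e-05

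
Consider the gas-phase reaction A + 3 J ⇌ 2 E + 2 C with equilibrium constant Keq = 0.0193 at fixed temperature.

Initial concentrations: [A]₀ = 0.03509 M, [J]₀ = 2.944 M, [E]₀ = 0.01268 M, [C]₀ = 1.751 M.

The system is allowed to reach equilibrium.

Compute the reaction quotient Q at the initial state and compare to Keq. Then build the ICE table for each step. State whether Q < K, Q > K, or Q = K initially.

Q₀ = 5.5057e-04; Q < K (proceeds forward)

Q₀ = 5.5057e-04 vs Keq = 0.0193 ⇒ Q<K, forward
Step 1:
                   A          J          E          C
  I          0.03509      2.944    0.01268      1.751
  C         -0.01835   -0.05504     0.0367     0.0367
  E          0.01674      2.889    0.04938      1.788
  solve Keq expr → x = 0.01835; check Q = 0.0193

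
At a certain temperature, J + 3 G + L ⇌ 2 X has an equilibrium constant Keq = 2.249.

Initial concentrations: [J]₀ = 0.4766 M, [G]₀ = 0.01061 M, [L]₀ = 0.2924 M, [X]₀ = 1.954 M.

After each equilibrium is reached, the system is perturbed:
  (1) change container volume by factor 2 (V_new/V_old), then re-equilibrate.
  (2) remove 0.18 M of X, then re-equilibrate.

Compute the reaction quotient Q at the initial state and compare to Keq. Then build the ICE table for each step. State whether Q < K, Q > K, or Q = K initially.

Q₀ = 2.2939e+07 vs Keq = 2.249 ⇒ Q>K, reverse
Step 1:
                   J          G          L          X
  I           0.4766    0.01061     0.2924      1.954
  C           0.3569      1.071     0.3569    -0.7137
  E           0.8335      1.081     0.6493       1.24
  solve Keq expr → x = -0.3569; check Q = 2.249
Then change container volume by factor 2 (V_new/V_old).
Step 2:
                   J          G          L          X
  I           0.4167     0.5406     0.3246     0.6201
  C          0.07938     0.2381    0.07938    -0.1588
  E           0.4961     0.7787      0.404     0.4614
  solve Keq expr → x = -0.07938; check Q = 2.249
Then remove 0.18 M of X.
Step 3:
                   J          G          L          X
  I           0.4961     0.7787      0.404     0.2814
  C         -0.03319   -0.09957   -0.03319    0.06638
  E           0.4629     0.6792     0.3708     0.3478
  solve Keq expr → x = 0.03319; check Q = 2.249

Q₀ = 2.2939e+07; Q > K (proceeds reverse)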